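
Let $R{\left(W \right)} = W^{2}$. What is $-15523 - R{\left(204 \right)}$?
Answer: $-57139$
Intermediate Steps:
$-15523 - R{\left(204 \right)} = -15523 - 204^{2} = -15523 - 41616 = -57139$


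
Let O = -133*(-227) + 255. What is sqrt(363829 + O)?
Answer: 5*sqrt(15771) ≈ 627.91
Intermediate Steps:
O = 30446 (O = 30191 + 255 = 30446)
sqrt(363829 + O) = sqrt(363829 + 30446) = sqrt(394275) = 5*sqrt(15771)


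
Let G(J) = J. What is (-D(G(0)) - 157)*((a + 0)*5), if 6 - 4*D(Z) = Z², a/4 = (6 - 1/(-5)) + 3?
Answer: -29164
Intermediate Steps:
a = 184/5 (a = 4*((6 - 1/(-5)) + 3) = 4*((6 - 1*(-⅕)) + 3) = 4*((6 + ⅕) + 3) = 4*(31/5 + 3) = 4*(46/5) = 184/5 ≈ 36.800)
D(Z) = 3/2 - Z²/4
(-D(G(0)) - 157)*((a + 0)*5) = (-(3/2 - ¼*0²) - 157)*((184/5 + 0)*5) = (-(3/2 - ¼*0) - 157)*((184/5)*5) = (-(3/2 + 0) - 157)*184 = (-1*3/2 - 157)*184 = (-3/2 - 157)*184 = -317/2*184 = -29164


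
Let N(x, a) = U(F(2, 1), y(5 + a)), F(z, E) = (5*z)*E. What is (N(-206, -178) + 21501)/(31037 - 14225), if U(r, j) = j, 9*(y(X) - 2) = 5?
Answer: 48383/37827 ≈ 1.2791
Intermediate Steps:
y(X) = 23/9 (y(X) = 2 + (⅑)*5 = 2 + 5/9 = 23/9)
F(z, E) = 5*E*z
N(x, a) = 23/9
(N(-206, -178) + 21501)/(31037 - 14225) = (23/9 + 21501)/(31037 - 14225) = (193532/9)/16812 = (193532/9)*(1/16812) = 48383/37827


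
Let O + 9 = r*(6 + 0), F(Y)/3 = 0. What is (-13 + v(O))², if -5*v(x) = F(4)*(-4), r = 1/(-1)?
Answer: 169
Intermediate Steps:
r = -1 (r = 1*(-1) = -1)
F(Y) = 0 (F(Y) = 3*0 = 0)
O = -15 (O = -9 - (6 + 0) = -9 - 1*6 = -9 - 6 = -15)
v(x) = 0 (v(x) = -0*(-4) = -⅕*0 = 0)
(-13 + v(O))² = (-13 + 0)² = (-13)² = 169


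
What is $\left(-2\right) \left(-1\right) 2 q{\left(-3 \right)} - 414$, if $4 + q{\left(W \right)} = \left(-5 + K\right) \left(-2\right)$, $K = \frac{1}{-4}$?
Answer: $-388$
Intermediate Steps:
$K = - \frac{1}{4} \approx -0.25$
$q{\left(W \right)} = \frac{13}{2}$ ($q{\left(W \right)} = -4 + \left(-5 - \frac{1}{4}\right) \left(-2\right) = -4 - - \frac{21}{2} = -4 + \frac{21}{2} = \frac{13}{2}$)
$\left(-2\right) \left(-1\right) 2 q{\left(-3 \right)} - 414 = \left(-2\right) \left(-1\right) 2 \cdot \frac{13}{2} - 414 = 2 \cdot 2 \cdot \frac{13}{2} - 414 = 4 \cdot \frac{13}{2} - 414 = 26 - 414 = -388$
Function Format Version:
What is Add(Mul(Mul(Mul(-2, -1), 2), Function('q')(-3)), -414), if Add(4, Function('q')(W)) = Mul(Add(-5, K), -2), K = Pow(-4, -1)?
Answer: -388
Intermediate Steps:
K = Rational(-1, 4) ≈ -0.25000
Function('q')(W) = Rational(13, 2) (Function('q')(W) = Add(-4, Mul(Add(-5, Rational(-1, 4)), -2)) = Add(-4, Mul(Rational(-21, 4), -2)) = Add(-4, Rational(21, 2)) = Rational(13, 2))
Add(Mul(Mul(Mul(-2, -1), 2), Function('q')(-3)), -414) = Add(Mul(Mul(Mul(-2, -1), 2), Rational(13, 2)), -414) = Add(Mul(Mul(2, 2), Rational(13, 2)), -414) = Add(Mul(4, Rational(13, 2)), -414) = Add(26, -414) = -388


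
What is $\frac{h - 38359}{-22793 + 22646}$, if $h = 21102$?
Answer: $\frac{17257}{147} \approx 117.39$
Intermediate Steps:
$\frac{h - 38359}{-22793 + 22646} = \frac{21102 - 38359}{-22793 + 22646} = - \frac{17257}{-147} = \left(-17257\right) \left(- \frac{1}{147}\right) = \frac{17257}{147}$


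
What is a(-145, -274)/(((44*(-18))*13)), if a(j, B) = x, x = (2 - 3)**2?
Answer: -1/10296 ≈ -9.7125e-5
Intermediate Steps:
x = 1 (x = (-1)**2 = 1)
a(j, B) = 1
a(-145, -274)/(((44*(-18))*13)) = 1/((44*(-18))*13) = 1/(-792*13) = 1/(-10296) = 1*(-1/10296) = -1/10296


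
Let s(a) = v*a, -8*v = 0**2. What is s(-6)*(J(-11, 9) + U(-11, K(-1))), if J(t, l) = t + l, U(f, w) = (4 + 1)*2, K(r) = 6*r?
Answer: 0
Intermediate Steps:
v = 0 (v = -1/8*0**2 = -1/8*0 = 0)
U(f, w) = 10 (U(f, w) = 5*2 = 10)
J(t, l) = l + t
s(a) = 0 (s(a) = 0*a = 0)
s(-6)*(J(-11, 9) + U(-11, K(-1))) = 0*((9 - 11) + 10) = 0*(-2 + 10) = 0*8 = 0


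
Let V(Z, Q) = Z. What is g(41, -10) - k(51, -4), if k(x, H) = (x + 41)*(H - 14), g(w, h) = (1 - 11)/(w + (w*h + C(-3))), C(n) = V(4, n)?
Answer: 120890/73 ≈ 1656.0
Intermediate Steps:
C(n) = 4
g(w, h) = -10/(4 + w + h*w) (g(w, h) = (1 - 11)/(w + (w*h + 4)) = -10/(w + (h*w + 4)) = -10/(w + (4 + h*w)) = -10/(4 + w + h*w))
k(x, H) = (-14 + H)*(41 + x) (k(x, H) = (41 + x)*(-14 + H) = (-14 + H)*(41 + x))
g(41, -10) - k(51, -4) = -10/(4 + 41 - 10*41) - (-574 - 14*51 + 41*(-4) - 4*51) = -10/(4 + 41 - 410) - (-574 - 714 - 164 - 204) = -10/(-365) - 1*(-1656) = -10*(-1/365) + 1656 = 2/73 + 1656 = 120890/73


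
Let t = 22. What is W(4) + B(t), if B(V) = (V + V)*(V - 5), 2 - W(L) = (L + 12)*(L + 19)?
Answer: 382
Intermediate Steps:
W(L) = 2 - (12 + L)*(19 + L) (W(L) = 2 - (L + 12)*(L + 19) = 2 - (12 + L)*(19 + L))
B(V) = 2*V*(-5 + V) (B(V) = (2*V)*(-5 + V) = 2*V*(-5 + V))
W(4) + B(t) = (-226 - 1*4² - 31*4) + 2*22*(-5 + 22) = (-226 - 1*16 - 124) + 2*22*17 = (-226 - 16 - 124) + 748 = -366 + 748 = 382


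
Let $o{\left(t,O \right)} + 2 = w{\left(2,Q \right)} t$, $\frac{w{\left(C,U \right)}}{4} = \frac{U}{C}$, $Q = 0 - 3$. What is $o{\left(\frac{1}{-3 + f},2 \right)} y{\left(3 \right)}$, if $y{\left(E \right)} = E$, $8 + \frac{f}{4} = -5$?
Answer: $- \frac{312}{55} \approx -5.6727$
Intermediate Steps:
$f = -52$ ($f = -32 + 4 \left(-5\right) = -32 - 20 = -52$)
$Q = -3$ ($Q = 0 - 3 = -3$)
$w{\left(C,U \right)} = \frac{4 U}{C}$ ($w{\left(C,U \right)} = 4 \frac{U}{C} = \frac{4 U}{C}$)
$o{\left(t,O \right)} = -2 - 6 t$ ($o{\left(t,O \right)} = -2 + 4 \left(-3\right) \frac{1}{2} t = -2 - 6 t$)
$o{\left(\frac{1}{-3 + f},2 \right)} y{\left(3 \right)} = \left(-2 - \frac{6}{-3 - 52}\right) 3 = \left(-2 - \frac{6}{-55}\right) 3 = \left(-2 - - \frac{6}{55}\right) 3 = \left(-2 + \frac{6}{55}\right) 3 = \left(- \frac{104}{55}\right) 3 = - \frac{312}{55}$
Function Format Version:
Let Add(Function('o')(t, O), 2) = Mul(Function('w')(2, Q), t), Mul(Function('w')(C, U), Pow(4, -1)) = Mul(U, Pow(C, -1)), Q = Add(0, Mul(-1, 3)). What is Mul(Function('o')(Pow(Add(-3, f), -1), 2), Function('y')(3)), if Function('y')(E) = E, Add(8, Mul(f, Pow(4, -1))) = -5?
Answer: Rational(-312, 55) ≈ -5.6727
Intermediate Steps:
f = -52 (f = Add(-32, Mul(4, -5)) = Add(-32, -20) = -52)
Q = -3 (Q = Add(0, -3) = -3)
Function('w')(C, U) = Mul(4, U, Pow(C, -1)) (Function('w')(C, U) = Mul(4, Mul(U, Pow(C, -1))) = Mul(4, U, Pow(C, -1)))
Function('o')(t, O) = Add(-2, Mul(-6, t)) (Function('o')(t, O) = Add(-2, Mul(Mul(4, -3, Pow(2, -1)), t)) = Add(-2, Mul(Mul(4, -3, Rational(1, 2)), t)) = Add(-2, Mul(-6, t)))
Mul(Function('o')(Pow(Add(-3, f), -1), 2), Function('y')(3)) = Mul(Add(-2, Mul(-6, Pow(Add(-3, -52), -1))), 3) = Mul(Add(-2, Mul(-6, Pow(-55, -1))), 3) = Mul(Add(-2, Mul(-6, Rational(-1, 55))), 3) = Mul(Add(-2, Rational(6, 55)), 3) = Mul(Rational(-104, 55), 3) = Rational(-312, 55)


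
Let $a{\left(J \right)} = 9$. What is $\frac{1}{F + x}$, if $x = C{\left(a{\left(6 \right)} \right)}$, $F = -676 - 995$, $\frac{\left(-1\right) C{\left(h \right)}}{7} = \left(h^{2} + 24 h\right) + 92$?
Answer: $- \frac{1}{4394} \approx -0.00022758$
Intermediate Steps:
$C{\left(h \right)} = -644 - 168 h - 7 h^{2}$ ($C{\left(h \right)} = - 7 \left(\left(h^{2} + 24 h\right) + 92\right) = - 7 \left(92 + h^{2} + 24 h\right) = -644 - 168 h - 7 h^{2}$)
$F = -1671$ ($F = -676 - 995 = -1671$)
$x = -2723$ ($x = -644 - 1512 - 7 \cdot 9^{2} = -644 - 1512 - 567 = -2723$)
$\frac{1}{F + x} = \frac{1}{-1671 - 2723} = \frac{1}{-4394} = - \frac{1}{4394}$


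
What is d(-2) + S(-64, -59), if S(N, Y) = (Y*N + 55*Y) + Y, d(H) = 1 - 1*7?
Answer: 466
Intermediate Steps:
d(H) = -6 (d(H) = 1 - 7 = -6)
S(N, Y) = 56*Y + N*Y (S(N, Y) = (N*Y + 55*Y) + Y = (55*Y + N*Y) + Y = 56*Y + N*Y)
d(-2) + S(-64, -59) = -6 - 59*(56 - 64) = -6 - 59*(-8) = -6 + 472 = 466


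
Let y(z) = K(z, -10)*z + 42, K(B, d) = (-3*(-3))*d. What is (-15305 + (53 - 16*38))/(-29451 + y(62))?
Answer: 15860/34989 ≈ 0.45329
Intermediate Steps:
K(B, d) = 9*d
y(z) = 42 - 90*z (y(z) = (9*(-10))*z + 42 = -90*z + 42 = 42 - 90*z)
(-15305 + (53 - 16*38))/(-29451 + y(62)) = (-15305 + (53 - 16*38))/(-29451 + (42 - 90*62)) = (-15305 + (53 - 608))/(-29451 + (42 - 5580)) = (-15305 - 555)/(-29451 - 5538) = -15860/(-34989) = -15860*(-1/34989) = 15860/34989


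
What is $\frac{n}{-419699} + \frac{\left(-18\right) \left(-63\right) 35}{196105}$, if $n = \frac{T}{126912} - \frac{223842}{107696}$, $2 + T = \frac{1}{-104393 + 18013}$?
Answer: $\frac{11706736395798769242131}{57840598834567825552640} \approx 0.2024$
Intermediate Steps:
$T = - \frac{172761}{86380}$ ($T = -2 + \frac{1}{-104393 + 18013} = -2 + \frac{1}{-86380} = -2 - \frac{1}{86380} = - \frac{172761}{86380} \approx -2.0$)
$n = - \frac{51123375480337}{24596551589120}$ ($n = - \frac{172761}{86380 \cdot 126912} - \frac{223842}{107696} = \left(- \frac{172761}{86380}\right) \frac{1}{126912} - \frac{111921}{53848} = - \frac{57587}{3654219520} - \frac{111921}{53848} = - \frac{51123375480337}{24596551589120} \approx -2.0785$)
$\frac{n}{-419699} + \frac{\left(-18\right) \left(-63\right) 35}{196105} = - \frac{51123375480337}{24596551589120 \left(-419699\right)} + \frac{\left(-18\right) \left(-63\right) 35}{196105} = \left(- \frac{51123375480337}{24596551589120}\right) \left(- \frac{1}{419699}\right) + 1134 \cdot 35 \cdot \frac{1}{196105} = \frac{51123375480337}{10323148105402074880} + 39690 \cdot \frac{1}{196105} = \frac{51123375480337}{10323148105402074880} + \frac{1134}{5603} = \frac{11706736395798769242131}{57840598834567825552640}$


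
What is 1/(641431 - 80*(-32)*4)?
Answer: 1/651671 ≈ 1.5345e-6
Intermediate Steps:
1/(641431 - 80*(-32)*4) = 1/(641431 + 2560*4) = 1/(641431 + 10240) = 1/651671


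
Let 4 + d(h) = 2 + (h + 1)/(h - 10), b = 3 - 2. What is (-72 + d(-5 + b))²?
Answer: 1067089/196 ≈ 5444.3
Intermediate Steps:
b = 1
d(h) = -2 + (1 + h)/(-10 + h) (d(h) = -4 + (2 + (h + 1)/(h - 10)) = -4 + (2 + (1 + h)/(-10 + h)) = -2 + (1 + h)/(-10 + h))
(-72 + d(-5 + b))² = (-72 + (21 - (-5 + 1))/(-10 + (-5 + 1)))² = (-72 + (21 - 1*(-4))/(-10 - 4))² = (-72 + (21 + 4)/(-14))² = (-72 - 1/14*25)² = (-72 - 25/14)² = (-1033/14)² = 1067089/196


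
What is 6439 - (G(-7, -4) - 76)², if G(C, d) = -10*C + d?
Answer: 6339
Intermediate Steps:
G(C, d) = d - 10*C
6439 - (G(-7, -4) - 76)² = 6439 - ((-4 - 10*(-7)) - 76)² = 6439 - ((-4 + 70) - 76)² = 6439 - (66 - 76)² = 6439 - 1*(-10)² = 6439 - 1*100 = 6439 - 100 = 6339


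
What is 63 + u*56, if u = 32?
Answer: 1855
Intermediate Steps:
63 + u*56 = 63 + 32*56 = 63 + 1792 = 1855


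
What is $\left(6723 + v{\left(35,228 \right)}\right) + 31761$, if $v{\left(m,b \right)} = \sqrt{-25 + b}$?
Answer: $38484 + \sqrt{203} \approx 38498.0$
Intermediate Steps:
$\left(6723 + v{\left(35,228 \right)}\right) + 31761 = \left(6723 + \sqrt{-25 + 228}\right) + 31761 = \left(6723 + \sqrt{203}\right) + 31761 = 38484 + \sqrt{203}$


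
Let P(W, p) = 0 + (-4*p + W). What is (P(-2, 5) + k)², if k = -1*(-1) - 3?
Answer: 576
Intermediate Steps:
k = -2 (k = 1 - 3 = -2)
P(W, p) = W - 4*p (P(W, p) = 0 + (W - 4*p) = W - 4*p)
(P(-2, 5) + k)² = ((-2 - 4*5) - 2)² = ((-2 - 20) - 2)² = (-22 - 2)² = (-24)² = 576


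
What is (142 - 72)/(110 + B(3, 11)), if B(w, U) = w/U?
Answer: 770/1213 ≈ 0.63479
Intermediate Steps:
(142 - 72)/(110 + B(3, 11)) = (142 - 72)/(110 + 3/11) = 70/(110 + 3*(1/11)) = 70/(110 + 3/11) = 70/(1213/11) = 70*(11/1213) = 770/1213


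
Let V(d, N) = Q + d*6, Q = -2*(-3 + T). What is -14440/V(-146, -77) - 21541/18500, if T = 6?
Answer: 124070419/8158500 ≈ 15.208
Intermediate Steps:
Q = -6 (Q = -2*(-3 + 6) = -2*3 = -6)
V(d, N) = -6 + 6*d (V(d, N) = -6 + d*6 = -6 + 6*d)
-14440/V(-146, -77) - 21541/18500 = -14440/(-6 + 6*(-146)) - 21541/18500 = -14440/(-6 - 876) - 21541*1/18500 = -14440/(-882) - 21541/18500 = -14440*(-1/882) - 21541/18500 = 7220/441 - 21541/18500 = 124070419/8158500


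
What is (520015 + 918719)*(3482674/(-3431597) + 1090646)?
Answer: 414206434223387784/263969 ≈ 1.5691e+12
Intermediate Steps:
(520015 + 918719)*(3482674/(-3431597) + 1090646) = 1438734*(3482674*(-1/3431597) + 1090646) = 1438734*(-267898/263969 + 1090646) = 1438734*(287896466076/263969) = 414206434223387784/263969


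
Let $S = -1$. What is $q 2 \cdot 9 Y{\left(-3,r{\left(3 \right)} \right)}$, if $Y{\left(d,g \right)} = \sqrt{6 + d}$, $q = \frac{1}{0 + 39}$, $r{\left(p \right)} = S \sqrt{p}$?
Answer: $\frac{6 \sqrt{3}}{13} \approx 0.79941$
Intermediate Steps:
$r{\left(p \right)} = - \sqrt{p}$
$q = \frac{1}{39} \approx 0.025641$
$q 2 \cdot 9 Y{\left(-3,r{\left(3 \right)} \right)} = \frac{2 \cdot 9}{39} \sqrt{6 - 3} = \frac{1}{39} \cdot 18 \sqrt{3} = \frac{6 \sqrt{3}}{13}$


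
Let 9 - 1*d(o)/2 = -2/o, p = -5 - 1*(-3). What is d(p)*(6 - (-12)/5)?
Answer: 672/5 ≈ 134.40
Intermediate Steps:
p = -2 (p = -5 + 3 = -2)
d(o) = 18 + 4/o (d(o) = 18 - (-4)/o = 18 + 4/o)
d(p)*(6 - (-12)/5) = (18 + 4/(-2))*(6 - (-12)/5) = (18 + 4*(-1/2))*(6 - (-12)/5) = (18 - 2)*(6 - 3*(-4/5)) = 16*(6 + 12/5) = 16*(42/5) = 672/5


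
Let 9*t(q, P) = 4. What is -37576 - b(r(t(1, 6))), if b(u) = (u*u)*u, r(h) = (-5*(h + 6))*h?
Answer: -18408531016/531441 ≈ -34639.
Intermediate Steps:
t(q, P) = 4/9 (t(q, P) = (1/9)*4 = 4/9)
r(h) = h*(-30 - 5*h) (r(h) = (-5*(6 + h))*h = (-30 - 5*h)*h = h*(-30 - 5*h))
b(u) = u**3 (b(u) = u**2*u = u**3)
-37576 - b(r(t(1, 6))) = -37576 - (-5*4/9*(6 + 4/9))**3 = -37576 - (-5*4/9*58/9)**3 = -37576 - (-1160/81)**3 = -37576 - 1*(-1560896000/531441) = -37576 + 1560896000/531441 = -18408531016/531441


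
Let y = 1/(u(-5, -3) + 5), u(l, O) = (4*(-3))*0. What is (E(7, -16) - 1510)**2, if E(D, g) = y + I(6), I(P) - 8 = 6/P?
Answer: 56310016/25 ≈ 2.2524e+6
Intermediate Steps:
I(P) = 8 + 6/P
u(l, O) = 0 (u(l, O) = -12*0 = 0)
y = 1/5 (y = 1/(0 + 5) = 1/5 ≈ 0.20000)
E(D, g) = 46/5 (E(D, g) = 1/5 + (8 + 6/6) = 1/5 + (8 + 6*(1/6)) = 1/5 + (8 + 1) = 1/5 + 9 = 46/5)
(E(7, -16) - 1510)**2 = (46/5 - 1510)**2 = (-7504/5)**2 = 56310016/25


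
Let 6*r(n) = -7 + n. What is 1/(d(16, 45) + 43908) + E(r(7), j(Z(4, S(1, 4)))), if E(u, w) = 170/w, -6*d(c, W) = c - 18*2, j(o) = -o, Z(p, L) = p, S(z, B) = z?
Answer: -2799346/65867 ≈ -42.500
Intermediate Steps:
r(n) = -7/6 + n/6 (r(n) = (-7 + n)/6 = -7/6 + n/6)
d(c, W) = 6 - c/6 (d(c, W) = -(c - 18*2)/6 = -(c - 36)/6 = -(-36 + c)/6 = 6 - c/6)
1/(d(16, 45) + 43908) + E(r(7), j(Z(4, S(1, 4)))) = 1/((6 - 1/6*16) + 43908) + 170/((-1*4)) = 1/((6 - 8/3) + 43908) + 170/(-4) = 1/(10/3 + 43908) + 170*(-1/4) = 1/(131734/3) - 85/2 = 3/131734 - 85/2 = -2799346/65867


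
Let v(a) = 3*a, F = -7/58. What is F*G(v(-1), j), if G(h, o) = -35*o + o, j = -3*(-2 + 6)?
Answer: -1428/29 ≈ -49.241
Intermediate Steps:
F = -7/58 (F = -7*1/58 = -7/58 ≈ -0.12069)
j = -12 (j = -3*4 = -12)
G(h, o) = -34*o
F*G(v(-1), j) = -(-119)*(-12)/29 = -7/58*408 = -1428/29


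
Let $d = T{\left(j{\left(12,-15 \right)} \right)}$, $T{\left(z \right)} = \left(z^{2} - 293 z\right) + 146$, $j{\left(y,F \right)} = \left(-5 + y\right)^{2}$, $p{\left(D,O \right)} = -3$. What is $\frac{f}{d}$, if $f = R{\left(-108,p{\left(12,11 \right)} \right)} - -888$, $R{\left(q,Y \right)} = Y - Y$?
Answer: $- \frac{444}{5905} \approx -0.075191$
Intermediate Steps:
$R{\left(q,Y \right)} = 0$
$T{\left(z \right)} = 146 + z^{2} - 293 z$
$f = 888$ ($f = 0 - -888 = 0 + 888 = 888$)
$d = -11810$ ($d = 146 + \left(\left(-5 + 12\right)^{2}\right)^{2} - 293 \left(-5 + 12\right)^{2} = 146 + \left(7^{2}\right)^{2} - 293 \cdot 7^{2} = 146 + 49^{2} - 14357 = 146 + 2401 - 14357 = -11810$)
$\frac{f}{d} = \frac{888}{-11810} = 888 \left(- \frac{1}{11810}\right) = - \frac{444}{5905}$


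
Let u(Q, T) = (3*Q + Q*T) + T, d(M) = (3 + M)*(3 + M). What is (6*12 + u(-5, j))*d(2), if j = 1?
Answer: 1325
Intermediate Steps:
d(M) = (3 + M)²
u(Q, T) = T + 3*Q + Q*T
(6*12 + u(-5, j))*d(2) = (6*12 + (1 + 3*(-5) - 5*1))*(3 + 2)² = (72 + (1 - 15 - 5))*5² = (72 - 19)*25 = 53*25 = 1325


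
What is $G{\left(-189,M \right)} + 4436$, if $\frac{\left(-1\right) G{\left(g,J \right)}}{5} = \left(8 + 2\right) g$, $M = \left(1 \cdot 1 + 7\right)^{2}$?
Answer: $13886$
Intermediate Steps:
$M = 64$ ($M = \left(1 + 7\right)^{2} = 8^{2} = 64$)
$G{\left(g,J \right)} = - 50 g$ ($G{\left(g,J \right)} = - 5 \left(8 + 2\right) g = - 5 \cdot 10 g = - 50 g$)
$G{\left(-189,M \right)} + 4436 = \left(-50\right) \left(-189\right) + 4436 = 9450 + 4436 = 13886$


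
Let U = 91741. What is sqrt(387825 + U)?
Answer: sqrt(479566) ≈ 692.51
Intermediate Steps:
sqrt(387825 + U) = sqrt(387825 + 91741) = sqrt(479566)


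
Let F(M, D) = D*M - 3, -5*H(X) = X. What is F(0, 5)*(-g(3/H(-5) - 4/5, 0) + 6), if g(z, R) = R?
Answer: -18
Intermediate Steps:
H(X) = -X/5
F(M, D) = -3 + D*M
F(0, 5)*(-g(3/H(-5) - 4/5, 0) + 6) = (-3 + 5*0)*(-1*0 + 6) = (-3 + 0)*(0 + 6) = -3*6 = -18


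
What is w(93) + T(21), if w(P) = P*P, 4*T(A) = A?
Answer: 34617/4 ≈ 8654.3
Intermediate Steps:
T(A) = A/4
w(P) = P**2
w(93) + T(21) = 93**2 + (1/4)*21 = 8649 + 21/4 = 34617/4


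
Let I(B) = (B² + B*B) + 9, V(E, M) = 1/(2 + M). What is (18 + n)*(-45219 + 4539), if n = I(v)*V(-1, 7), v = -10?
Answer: -1676920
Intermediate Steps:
I(B) = 9 + 2*B² (I(B) = (B² + B²) + 9 = 2*B² + 9 = 9 + 2*B²)
n = 209/9 (n = (9 + 2*(-10)²)/(2 + 7) = (9 + 2*100)/9 = (9 + 200)*(⅑) = 209*(⅑) = 209/9 ≈ 23.222)
(18 + n)*(-45219 + 4539) = (18 + 209/9)*(-45219 + 4539) = (371/9)*(-40680) = -1676920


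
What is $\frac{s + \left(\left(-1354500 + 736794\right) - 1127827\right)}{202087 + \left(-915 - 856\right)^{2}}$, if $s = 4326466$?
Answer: $\frac{2580933}{3338528} \approx 0.77308$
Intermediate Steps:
$\frac{s + \left(\left(-1354500 + 736794\right) - 1127827\right)}{202087 + \left(-915 - 856\right)^{2}} = \frac{4326466 + \left(\left(-1354500 + 736794\right) - 1127827\right)}{202087 + \left(-915 - 856\right)^{2}} = \frac{4326466 - 1745533}{202087 + \left(-1771\right)^{2}} = \frac{4326466 - 1745533}{202087 + 3136441} = \frac{2580933}{3338528}$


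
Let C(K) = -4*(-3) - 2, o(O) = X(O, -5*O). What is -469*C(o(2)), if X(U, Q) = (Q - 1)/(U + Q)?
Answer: -4690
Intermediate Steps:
X(U, Q) = (-1 + Q)/(Q + U)
o(O) = -(-1 - 5*O)/(4*O) (o(O) = (-1 - 5*O)/(-5*O + O) = (-1 - 5*O)/((-4*O)) = (-1/(4*O))*(-1 - 5*O) = -(-1 - 5*O)/(4*O))
C(K) = 10 (C(K) = 12 - 2 = 10)
-469*C(o(2)) = -469*10 = -4690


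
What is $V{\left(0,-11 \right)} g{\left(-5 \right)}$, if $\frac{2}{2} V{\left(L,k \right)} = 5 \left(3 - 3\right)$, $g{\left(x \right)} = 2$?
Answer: $0$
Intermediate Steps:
$V{\left(L,k \right)} = 0$ ($V{\left(L,k \right)} = 5 \left(3 - 3\right) = 5 \cdot 0 = 0$)
$V{\left(0,-11 \right)} g{\left(-5 \right)} = 0 \cdot 2 = 0$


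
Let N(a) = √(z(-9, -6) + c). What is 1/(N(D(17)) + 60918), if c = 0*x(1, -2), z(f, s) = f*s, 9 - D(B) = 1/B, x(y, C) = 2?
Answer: 10153/618500445 - √6/1237000890 ≈ 1.6414e-5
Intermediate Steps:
D(B) = 9 - 1/B
c = 0 (c = 0*2 = 0)
N(a) = 3*√6 (N(a) = √(-9*(-6) + 0) = √(54 + 0) = √54 = 3*√6)
1/(N(D(17)) + 60918) = 1/(3*√6 + 60918) = 1/(60918 + 3*√6)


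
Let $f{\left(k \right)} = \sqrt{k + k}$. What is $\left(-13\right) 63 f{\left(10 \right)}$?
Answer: $- 1638 \sqrt{5} \approx -3662.7$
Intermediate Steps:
$f{\left(k \right)} = \sqrt{2} \sqrt{k}$ ($f{\left(k \right)} = \sqrt{2 k} = \sqrt{2} \sqrt{k}$)
$\left(-13\right) 63 f{\left(10 \right)} = \left(-13\right) 63 \sqrt{2} \sqrt{10} = - 819 \cdot 2 \sqrt{5} = - 1638 \sqrt{5}$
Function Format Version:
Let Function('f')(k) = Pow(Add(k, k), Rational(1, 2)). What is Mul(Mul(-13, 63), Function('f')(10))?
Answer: Mul(-1638, Pow(5, Rational(1, 2))) ≈ -3662.7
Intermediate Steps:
Function('f')(k) = Mul(Pow(2, Rational(1, 2)), Pow(k, Rational(1, 2))) (Function('f')(k) = Pow(Mul(2, k), Rational(1, 2)) = Mul(Pow(2, Rational(1, 2)), Pow(k, Rational(1, 2))))
Mul(Mul(-13, 63), Function('f')(10)) = Mul(Mul(-13, 63), Mul(Pow(2, Rational(1, 2)), Pow(10, Rational(1, 2)))) = Mul(-819, Mul(2, Pow(5, Rational(1, 2)))) = Mul(-1638, Pow(5, Rational(1, 2)))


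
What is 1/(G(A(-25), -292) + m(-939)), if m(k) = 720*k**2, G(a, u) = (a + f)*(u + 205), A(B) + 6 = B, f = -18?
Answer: 1/634843383 ≈ 1.5752e-9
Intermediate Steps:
A(B) = -6 + B
G(a, u) = (-18 + a)*(205 + u) (G(a, u) = (a - 18)*(u + 205) = (-18 + a)*(205 + u))
1/(G(A(-25), -292) + m(-939)) = 1/((-3690 - 18*(-292) + 205*(-6 - 25) + (-6 - 25)*(-292)) + 720*(-939)**2) = 1/((-3690 + 5256 + 205*(-31) - 31*(-292)) + 720*881721) = 1/((-3690 + 5256 - 6355 + 9052) + 634839120) = 1/(4263 + 634839120) = 1/634843383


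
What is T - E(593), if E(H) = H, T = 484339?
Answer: 483746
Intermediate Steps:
T - E(593) = 484339 - 1*593 = 484339 - 593 = 483746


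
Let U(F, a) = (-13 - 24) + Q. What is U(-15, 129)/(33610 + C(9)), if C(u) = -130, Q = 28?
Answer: -1/3720 ≈ -0.00026882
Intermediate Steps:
U(F, a) = -9 (U(F, a) = (-13 - 24) + 28 = -37 + 28 = -9)
U(-15, 129)/(33610 + C(9)) = -9/(33610 - 130) = -9/33480 = -9*1/33480 = -1/3720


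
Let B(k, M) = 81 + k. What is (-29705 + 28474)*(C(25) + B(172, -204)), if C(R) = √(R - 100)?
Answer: -311443 - 6155*I*√3 ≈ -3.1144e+5 - 10661.0*I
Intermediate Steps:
C(R) = √(-100 + R)
(-29705 + 28474)*(C(25) + B(172, -204)) = (-29705 + 28474)*(√(-100 + 25) + (81 + 172)) = -1231*(√(-75) + 253) = -1231*(5*I*√3 + 253) = -1231*(253 + 5*I*√3) = -311443 - 6155*I*√3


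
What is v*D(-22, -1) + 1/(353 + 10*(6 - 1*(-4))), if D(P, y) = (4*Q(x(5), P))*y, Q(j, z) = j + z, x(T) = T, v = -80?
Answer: -2464319/453 ≈ -5440.0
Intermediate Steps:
D(P, y) = y*(20 + 4*P) (D(P, y) = (4*(5 + P))*y = (20 + 4*P)*y = y*(20 + 4*P))
v*D(-22, -1) + 1/(353 + 10*(6 - 1*(-4))) = -320*(-1)*(5 - 22) + 1/(353 + 10*(6 - 1*(-4))) = -320*(-1)*(-17) + 1/(353 + 10*(6 + 4)) = -80*68 + 1/(353 + 10*10) = -5440 + 1/(353 + 100) = -5440 + 1/453 = -2464319/453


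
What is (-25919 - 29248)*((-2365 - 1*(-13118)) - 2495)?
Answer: -455569086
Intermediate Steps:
(-25919 - 29248)*((-2365 - 1*(-13118)) - 2495) = -55167*((-2365 + 13118) - 2495) = -55167*(10753 - 2495) = -55167*8258 = -455569086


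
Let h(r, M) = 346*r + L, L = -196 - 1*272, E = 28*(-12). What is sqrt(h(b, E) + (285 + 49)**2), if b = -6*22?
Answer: 2*sqrt(16354) ≈ 255.77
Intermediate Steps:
E = -336
L = -468 (L = -196 - 272 = -468)
b = -132
h(r, M) = -468 + 346*r (h(r, M) = 346*r - 468 = -468 + 346*r)
sqrt(h(b, E) + (285 + 49)**2) = sqrt((-468 + 346*(-132)) + (285 + 49)**2) = sqrt((-468 - 45672) + 334**2) = sqrt(-46140 + 111556) = sqrt(65416) = 2*sqrt(16354)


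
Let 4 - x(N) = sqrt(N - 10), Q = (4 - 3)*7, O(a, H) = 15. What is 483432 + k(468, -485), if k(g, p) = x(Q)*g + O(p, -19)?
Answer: 485319 - 468*I*sqrt(3) ≈ 4.8532e+5 - 810.6*I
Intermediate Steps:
Q = 7 (Q = 1*7 = 7)
x(N) = 4 - sqrt(-10 + N) (x(N) = 4 - sqrt(N - 10) = 4 - sqrt(-10 + N))
k(g, p) = 15 + g*(4 - I*sqrt(3)) (k(g, p) = (4 - sqrt(-10 + 7))*g + 15 = (4 - sqrt(-3))*g + 15 = (4 - I*sqrt(3))*g + 15 = g*(4 - I*sqrt(3)) + 15 = 15 + g*(4 - I*sqrt(3)))
483432 + k(468, -485) = 483432 + (15 + 468*(4 - I*sqrt(3))) = 483432 + (15 + (1872 - 468*I*sqrt(3))) = 483432 + (1887 - 468*I*sqrt(3)) = 485319 - 468*I*sqrt(3)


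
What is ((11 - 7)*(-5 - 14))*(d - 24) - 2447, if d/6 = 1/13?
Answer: -8555/13 ≈ -658.08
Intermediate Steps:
d = 6/13 ≈ 0.46154
((11 - 7)*(-5 - 14))*(d - 24) - 2447 = ((11 - 7)*(-5 - 14))*(6/13 - 24) - 2447 = (4*(-19))*(-306/13) - 2447 = -76*(-306/13) - 2447 = 23256/13 - 2447 = -8555/13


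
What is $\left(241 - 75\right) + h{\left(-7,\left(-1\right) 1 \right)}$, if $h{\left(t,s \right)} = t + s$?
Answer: $158$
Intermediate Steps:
$h{\left(t,s \right)} = s + t$
$\left(241 - 75\right) + h{\left(-7,\left(-1\right) 1 \right)} = \left(241 - 75\right) - 8 = 166 - 8 = 158$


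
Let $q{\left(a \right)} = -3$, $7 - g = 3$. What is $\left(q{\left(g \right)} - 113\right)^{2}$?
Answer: $13456$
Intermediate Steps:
$g = 4$ ($g = 7 - 3 = 4$)
$\left(q{\left(g \right)} - 113\right)^{2} = \left(-3 - 113\right)^{2} = \left(-116\right)^{2} = 13456$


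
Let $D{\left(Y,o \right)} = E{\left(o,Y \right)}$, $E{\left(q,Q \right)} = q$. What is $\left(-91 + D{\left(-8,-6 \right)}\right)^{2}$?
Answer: $9409$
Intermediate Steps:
$D{\left(Y,o \right)} = o$
$\left(-91 + D{\left(-8,-6 \right)}\right)^{2} = \left(-91 - 6\right)^{2} = \left(-97\right)^{2} = 9409$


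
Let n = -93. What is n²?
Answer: 8649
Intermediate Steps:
n² = (-93)² = 8649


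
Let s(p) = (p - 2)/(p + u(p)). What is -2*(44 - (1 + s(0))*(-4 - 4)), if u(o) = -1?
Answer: -136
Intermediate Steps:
s(p) = (-2 + p)/(-1 + p) (s(p) = (p - 2)/(p - 1) = (-2 + p)/(-1 + p))
-2*(44 - (1 + s(0))*(-4 - 4)) = -2*(44 - (1 + (-2 + 0)/(-1 + 0))*(-4 - 4)) = -2*(44 - (1 - 2/(-1))*(-8)) = -2*(44 - (1 - 1*(-2))*(-8)) = -2*(44 - (1 + 2)*(-8)) = -2*(44 - 3*(-8)) = -2*(44 - 1*(-24)) = -2*(44 + 24) = -2*68 = -136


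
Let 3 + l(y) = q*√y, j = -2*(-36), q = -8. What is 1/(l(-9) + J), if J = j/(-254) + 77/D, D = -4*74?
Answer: -5007667912/831724445785 + 33915803136*I/831724445785 ≈ -0.0060208 + 0.040778*I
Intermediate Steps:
D = -296
j = 72
l(y) = -3 - 8*√y
J = -20435/37592 (J = 72/(-254) + 77/(-296) = 72*(-1/254) + 77*(-1/296) = -36/127 - 77/296 = -20435/37592 ≈ -0.54360)
1/(l(-9) + J) = 1/((-3 - 24*I) - 20435/37592) = 1/(-133211/37592 - 24*I) = 1413158464*(-133211/37592 + 24*I)/831724445785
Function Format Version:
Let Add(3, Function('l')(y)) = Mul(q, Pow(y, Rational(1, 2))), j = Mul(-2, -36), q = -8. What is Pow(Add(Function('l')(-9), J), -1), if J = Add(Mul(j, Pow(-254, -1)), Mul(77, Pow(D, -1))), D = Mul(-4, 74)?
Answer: Add(Rational(-5007667912, 831724445785), Mul(Rational(33915803136, 831724445785), I)) ≈ Add(-0.0060208, Mul(0.040778, I))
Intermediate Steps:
D = -296
j = 72
Function('l')(y) = Add(-3, Mul(-8, Pow(y, Rational(1, 2))))
J = Rational(-20435, 37592) (J = Add(Mul(72, Pow(-254, -1)), Mul(77, Pow(-296, -1))) = Add(Mul(72, Rational(-1, 254)), Mul(77, Rational(-1, 296))) = Add(Rational(-36, 127), Rational(-77, 296)) = Rational(-20435, 37592) ≈ -0.54360)
Pow(Add(Function('l')(-9), J), -1) = Pow(Add(Add(-3, Mul(-8, Pow(-9, Rational(1, 2)))), Rational(-20435, 37592)), -1) = Pow(Add(Add(-3, Mul(-8, Mul(3, I))), Rational(-20435, 37592)), -1) = Pow(Add(Add(-3, Mul(-24, I)), Rational(-20435, 37592)), -1) = Pow(Add(Rational(-133211, 37592), Mul(-24, I)), -1) = Mul(Rational(1413158464, 831724445785), Add(Rational(-133211, 37592), Mul(24, I)))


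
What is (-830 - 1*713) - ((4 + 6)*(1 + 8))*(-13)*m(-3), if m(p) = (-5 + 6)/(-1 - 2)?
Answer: -1933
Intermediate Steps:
m(p) = -1/3 (m(p) = 1/(-3) = 1*(-1/3) = -1/3)
(-830 - 1*713) - ((4 + 6)*(1 + 8))*(-13)*m(-3) = (-830 - 1*713) - ((4 + 6)*(1 + 8))*(-13)*(-1)/3 = (-830 - 713) - (10*9)*(-13)*(-1)/3 = -1543 - 90*(-13)*(-1)/3 = -1543 - (-1170)*(-1)/3 = -1543 - 1*390 = -1543 - 390 = -1933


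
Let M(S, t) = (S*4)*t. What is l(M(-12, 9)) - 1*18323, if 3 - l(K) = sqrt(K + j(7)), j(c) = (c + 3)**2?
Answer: -18320 - 2*I*sqrt(83) ≈ -18320.0 - 18.221*I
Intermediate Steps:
M(S, t) = 4*S*t (M(S, t) = (4*S)*t = 4*S*t)
j(c) = (3 + c)**2
l(K) = 3 - sqrt(100 + K) (l(K) = 3 - sqrt(K + (3 + 7)**2) = 3 - sqrt(K + 10**2) = 3 - sqrt(K + 100) = 3 - sqrt(100 + K))
l(M(-12, 9)) - 1*18323 = (3 - sqrt(100 + 4*(-12)*9)) - 1*18323 = (3 - sqrt(100 - 432)) - 18323 = (3 - sqrt(-332)) - 18323 = (3 - 2*I*sqrt(83)) - 18323 = -18320 - 2*I*sqrt(83)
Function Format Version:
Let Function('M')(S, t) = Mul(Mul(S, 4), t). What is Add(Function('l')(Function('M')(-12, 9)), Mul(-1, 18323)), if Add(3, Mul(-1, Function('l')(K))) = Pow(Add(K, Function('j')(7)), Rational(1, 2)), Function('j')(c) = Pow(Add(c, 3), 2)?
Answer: Add(-18320, Mul(-2, I, Pow(83, Rational(1, 2)))) ≈ Add(-18320., Mul(-18.221, I))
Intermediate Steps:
Function('M')(S, t) = Mul(4, S, t) (Function('M')(S, t) = Mul(Mul(4, S), t) = Mul(4, S, t))
Function('j')(c) = Pow(Add(3, c), 2)
Function('l')(K) = Add(3, Mul(-1, Pow(Add(100, K), Rational(1, 2)))) (Function('l')(K) = Add(3, Mul(-1, Pow(Add(K, Pow(Add(3, 7), 2)), Rational(1, 2)))) = Add(3, Mul(-1, Pow(Add(K, Pow(10, 2)), Rational(1, 2)))) = Add(3, Mul(-1, Pow(Add(K, 100), Rational(1, 2)))) = Add(3, Mul(-1, Pow(Add(100, K), Rational(1, 2)))))
Add(Function('l')(Function('M')(-12, 9)), Mul(-1, 18323)) = Add(Add(3, Mul(-1, Pow(Add(100, Mul(4, -12, 9)), Rational(1, 2)))), Mul(-1, 18323)) = Add(Add(3, Mul(-1, Pow(Add(100, -432), Rational(1, 2)))), -18323) = Add(Add(3, Mul(-1, Pow(-332, Rational(1, 2)))), -18323) = Add(Add(3, Mul(-1, Mul(2, I, Pow(83, Rational(1, 2))))), -18323) = Add(Add(3, Mul(-2, I, Pow(83, Rational(1, 2)))), -18323) = Add(-18320, Mul(-2, I, Pow(83, Rational(1, 2))))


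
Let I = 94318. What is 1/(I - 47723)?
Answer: 1/46595 ≈ 2.1462e-5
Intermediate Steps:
1/(I - 47723) = 1/(94318 - 47723) = 1/46595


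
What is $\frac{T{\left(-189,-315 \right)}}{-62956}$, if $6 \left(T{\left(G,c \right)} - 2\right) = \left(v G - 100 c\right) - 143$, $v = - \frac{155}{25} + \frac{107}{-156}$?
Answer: $- \frac{8494313}{98211360} \approx -0.08649$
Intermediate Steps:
$v = - \frac{5371}{780}$ ($v = \left(-155\right) \frac{1}{25} + 107 \left(- \frac{1}{156}\right) = - \frac{31}{5} - \frac{107}{156} = - \frac{5371}{780} \approx -6.8859$)
$T{\left(G,c \right)} = - \frac{131}{6} - \frac{5371 G}{4680} - \frac{50 c}{3}$ ($T{\left(G,c \right)} = 2 + \frac{\left(- \frac{5371 G}{780} - 100 c\right) - 143}{6} = 2 + \frac{\left(- 100 c - \frac{5371 G}{780}\right) - 143}{6} = 2 + \frac{-143 - 100 c - \frac{5371 G}{780}}{6} = 2 - \left(\frac{143}{6} + \frac{50 c}{3} + \frac{5371 G}{4680}\right) = - \frac{131}{6} - \frac{5371 G}{4680} - \frac{50 c}{3}$)
$\frac{T{\left(-189,-315 \right)}}{-62956} = \frac{- \frac{131}{6} - - \frac{112791}{520} - -5250}{-62956} = \left(- \frac{131}{6} + \frac{112791}{520} + 5250\right) \left(- \frac{1}{62956}\right) = \frac{8494313}{1560} \left(- \frac{1}{62956}\right) = - \frac{8494313}{98211360}$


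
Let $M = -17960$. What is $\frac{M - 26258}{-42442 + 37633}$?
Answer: $\frac{44218}{4809} \approx 9.1948$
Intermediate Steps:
$\frac{M - 26258}{-42442 + 37633} = \frac{-17960 - 26258}{-42442 + 37633} = - \frac{44218}{-4809} = \left(-44218\right) \left(- \frac{1}{4809}\right) = \frac{44218}{4809}$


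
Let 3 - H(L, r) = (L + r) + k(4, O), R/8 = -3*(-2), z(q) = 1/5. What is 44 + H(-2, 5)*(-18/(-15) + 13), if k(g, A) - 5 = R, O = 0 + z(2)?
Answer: -3543/5 ≈ -708.60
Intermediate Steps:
z(q) = ⅕
R = 48 (R = 8*(-3*(-2)) = 8*6 = 48)
O = ⅕ (O = 0 + ⅕ = ⅕ ≈ 0.20000)
k(g, A) = 53 (k(g, A) = 5 + 48 = 53)
H(L, r) = -50 - L - r (H(L, r) = 3 - ((L + r) + 53) = 3 - (53 + L + r) = 3 + (-53 - L - r) = -50 - L - r)
44 + H(-2, 5)*(-18/(-15) + 13) = 44 + (-50 - 1*(-2) - 1*5)*(-18/(-15) + 13) = 44 + (-50 + 2 - 5)*(-18*(-1/15) + 13) = 44 - 53*(6/5 + 13) = 44 - 53*71/5 = 44 - 3763/5 = -3543/5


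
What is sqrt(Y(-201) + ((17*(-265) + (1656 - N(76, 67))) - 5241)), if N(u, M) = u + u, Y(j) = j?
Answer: I*sqrt(8443) ≈ 91.886*I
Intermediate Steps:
N(u, M) = 2*u
sqrt(Y(-201) + ((17*(-265) + (1656 - N(76, 67))) - 5241)) = sqrt(-201 + ((17*(-265) + (1656 - 2*76)) - 5241)) = sqrt(-201 + ((-4505 + (1656 - 1*152)) - 5241)) = sqrt(-201 + ((-4505 + (1656 - 152)) - 5241)) = sqrt(-201 + ((-4505 + 1504) - 5241)) = sqrt(-201 + (-3001 - 5241)) = sqrt(-201 - 8242) = sqrt(-8443) = I*sqrt(8443)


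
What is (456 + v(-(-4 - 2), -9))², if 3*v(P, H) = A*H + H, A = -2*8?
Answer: 251001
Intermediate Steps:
A = -16
v(P, H) = -5*H (v(P, H) = (-16*H + H)/3 = (-15*H)/3 = -5*H)
(456 + v(-(-4 - 2), -9))² = (456 - 5*(-9))² = (456 + 45)² = 501² = 251001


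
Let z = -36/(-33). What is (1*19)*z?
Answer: 228/11 ≈ 20.727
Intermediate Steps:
z = 12/11 (z = -36*(-1/33) = 12/11 ≈ 1.0909)
(1*19)*z = (1*19)*(12/11) = 19*(12/11) = 228/11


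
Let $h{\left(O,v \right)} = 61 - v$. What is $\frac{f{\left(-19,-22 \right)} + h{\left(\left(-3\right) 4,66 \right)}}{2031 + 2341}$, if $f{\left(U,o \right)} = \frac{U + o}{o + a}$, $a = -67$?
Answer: $- \frac{101}{97277} \approx -0.0010383$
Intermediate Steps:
$f{\left(U,o \right)} = \frac{U + o}{-67 + o}$ ($f{\left(U,o \right)} = \frac{U + o}{o - 67} = \frac{U + o}{-67 + o}$)
$\frac{f{\left(-19,-22 \right)} + h{\left(\left(-3\right) 4,66 \right)}}{2031 + 2341} = \frac{\frac{-19 - 22}{-67 - 22} + \left(61 - 66\right)}{2031 + 2341} = \frac{\frac{1}{-89} \left(-41\right) + \left(61 - 66\right)}{4372} = \left(\left(- \frac{1}{89}\right) \left(-41\right) - 5\right) \frac{1}{4372} = \left(\frac{41}{89} - 5\right) \frac{1}{4372} = \left(- \frac{404}{89}\right) \frac{1}{4372} = - \frac{101}{97277}$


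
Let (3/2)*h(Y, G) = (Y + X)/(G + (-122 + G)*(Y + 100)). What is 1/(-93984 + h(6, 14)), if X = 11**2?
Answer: -17151/1611919711 ≈ -1.0640e-5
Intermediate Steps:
X = 121
h(Y, G) = 2*(121 + Y)/(3*(G + (-122 + G)*(100 + Y))) (h(Y, G) = 2*((Y + 121)/(G + (-122 + G)*(Y + 100)))/3 = 2*((121 + Y)/(G + (-122 + G)*(100 + Y)))/3 = 2*(121 + Y)/(3*(G + (-122 + G)*(100 + Y))))
1/(-93984 + h(6, 14)) = 1/(-93984 + 2*(121 + 6)/(3*(-12200 - 122*6 + 101*14 + 14*6))) = 1/(-93984 + (2/3)*127/(-12200 - 732 + 1414 + 84)) = 1/(-93984 + (2/3)*127/(-11434)) = 1/(-93984 + (2/3)*(-1/11434)*127) = 1/(-93984 - 127/17151) = 1/(-1611919711/17151) = -17151/1611919711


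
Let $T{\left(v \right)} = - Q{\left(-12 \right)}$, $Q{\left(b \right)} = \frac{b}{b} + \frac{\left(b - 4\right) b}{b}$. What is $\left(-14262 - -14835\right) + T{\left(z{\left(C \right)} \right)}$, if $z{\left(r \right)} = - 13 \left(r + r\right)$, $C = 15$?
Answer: $588$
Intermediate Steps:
$z{\left(r \right)} = - 26 r$ ($z{\left(r \right)} = - 13 \cdot 2 r = - 26 r$)
$Q{\left(b \right)} = -3 + b$ ($Q{\left(b \right)} = 1 + \frac{\left(-4 + b\right) b}{b} = 1 + \frac{b \left(-4 + b\right)}{b} = 1 + \left(-4 + b\right) = -3 + b$)
$T{\left(v \right)} = 15$ ($T{\left(v \right)} = - (-3 - 12) = \left(-1\right) \left(-15\right) = 15$)
$\left(-14262 - -14835\right) + T{\left(z{\left(C \right)} \right)} = \left(-14262 - -14835\right) + 15 = \left(-14262 + 14835\right) + 15 = 573 + 15 = 588$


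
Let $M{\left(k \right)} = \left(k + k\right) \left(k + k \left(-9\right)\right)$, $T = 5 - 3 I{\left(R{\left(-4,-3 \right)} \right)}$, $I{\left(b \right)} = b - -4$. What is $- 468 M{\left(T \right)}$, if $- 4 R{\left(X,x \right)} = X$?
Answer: $748800$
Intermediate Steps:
$R{\left(X,x \right)} = - \frac{X}{4}$
$I{\left(b \right)} = 4 + b$ ($I{\left(b \right)} = b + 4 = 4 + b$)
$T = -10$ ($T = 5 - 3 \left(4 - -1\right) = 5 - 3 \left(4 + 1\right) = 5 - 15 = -10$)
$M{\left(k \right)} = - 16 k^{2}$ ($M{\left(k \right)} = 2 k \left(k - 9 k\right) = 2 k \left(- 8 k\right) = - 16 k^{2}$)
$- 468 M{\left(T \right)} = - 468 \left(- 16 \left(-10\right)^{2}\right) = - 468 \left(\left(-16\right) 100\right) = \left(-468\right) \left(-1600\right) = 748800$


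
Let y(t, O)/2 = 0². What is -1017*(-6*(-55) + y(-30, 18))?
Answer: -335610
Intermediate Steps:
y(t, O) = 0 (y(t, O) = 2*0² = 2*0 = 0)
-1017*(-6*(-55) + y(-30, 18)) = -1017*(-6*(-55) + 0) = -1017*(330 + 0) = -1017*330 = -335610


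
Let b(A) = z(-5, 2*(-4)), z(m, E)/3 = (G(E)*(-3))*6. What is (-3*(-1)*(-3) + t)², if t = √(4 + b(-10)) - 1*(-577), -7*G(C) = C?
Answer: 2257964/7 + 2272*I*√707/7 ≈ 3.2257e+5 + 8630.2*I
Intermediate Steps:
G(C) = -C/7
z(m, E) = 54*E/7 (z(m, E) = 3*((-E/7*(-3))*6) = 3*((3*E/7)*6) = 3*(18*E/7) = 54*E/7)
b(A) = -432/7 (b(A) = 54*(2*(-4))/7 = (54/7)*(-8) = -432/7)
t = 577 + 2*I*√707/7 (t = √(4 - 432/7) - 1*(-577) = √(-404/7) + 577 = 2*I*√707/7 + 577 = 577 + 2*I*√707/7 ≈ 577.0 + 7.597*I)
(-3*(-1)*(-3) + t)² = (-3*(-1)*(-3) + (577 + 2*I*√707/7))² = (3*(-3) + (577 + 2*I*√707/7))² = (-9 + (577 + 2*I*√707/7))² = (568 + 2*I*√707/7)²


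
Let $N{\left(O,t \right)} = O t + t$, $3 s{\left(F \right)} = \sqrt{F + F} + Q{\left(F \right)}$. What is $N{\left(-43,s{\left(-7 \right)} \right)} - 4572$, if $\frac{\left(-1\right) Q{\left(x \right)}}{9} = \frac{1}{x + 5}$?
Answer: $-4635 - 14 i \sqrt{14} \approx -4635.0 - 52.383 i$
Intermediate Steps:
$Q{\left(x \right)} = - \frac{9}{5 + x}$ ($Q{\left(x \right)} = - \frac{9}{x + 5} = - \frac{9}{5 + x}$)
$s{\left(F \right)} = - \frac{3}{5 + F} + \frac{\sqrt{2} \sqrt{F}}{3}$ ($s{\left(F \right)} = \frac{\sqrt{F + F} - \frac{9}{5 + F}}{3} = \frac{\sqrt{2 F} - \frac{9}{5 + F}}{3} = \frac{\sqrt{2} \sqrt{F} - \frac{9}{5 + F}}{3} = \frac{- \frac{9}{5 + F} + \sqrt{2} \sqrt{F}}{3} = - \frac{3}{5 + F} + \frac{\sqrt{2} \sqrt{F}}{3}$)
$N{\left(O,t \right)} = t + O t$
$N{\left(-43,s{\left(-7 \right)} \right)} - 4572 = \frac{-9 + \sqrt{2} \sqrt{-7} \left(5 - 7\right)}{3 \left(5 - 7\right)} \left(1 - 43\right) - 4572 = \frac{-9 + \sqrt{2} i \sqrt{7} \left(-2\right)}{3 \left(-2\right)} \left(-42\right) - 4572 = \frac{1}{3} \left(- \frac{1}{2}\right) \left(-9 - 2 i \sqrt{14}\right) \left(-42\right) - 4572 = \left(\frac{3}{2} + \frac{i \sqrt{14}}{3}\right) \left(-42\right) - 4572 = \left(-63 - 14 i \sqrt{14}\right) - 4572 = -4635 - 14 i \sqrt{14}$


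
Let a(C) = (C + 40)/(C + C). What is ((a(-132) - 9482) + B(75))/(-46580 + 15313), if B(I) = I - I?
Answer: 625789/2063622 ≈ 0.30325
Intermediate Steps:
a(C) = (40 + C)/(2*C) (a(C) = (40 + C)/((2*C)) = (40 + C)*(1/(2*C)) = (40 + C)/(2*C))
B(I) = 0
((a(-132) - 9482) + B(75))/(-46580 + 15313) = (((½)*(40 - 132)/(-132) - 9482) + 0)/(-46580 + 15313) = (((½)*(-1/132)*(-92) - 9482) + 0)/(-31267) = ((23/66 - 9482) + 0)*(-1/31267) = (-625789/66 + 0)*(-1/31267) = -625789/66*(-1/31267) = 625789/2063622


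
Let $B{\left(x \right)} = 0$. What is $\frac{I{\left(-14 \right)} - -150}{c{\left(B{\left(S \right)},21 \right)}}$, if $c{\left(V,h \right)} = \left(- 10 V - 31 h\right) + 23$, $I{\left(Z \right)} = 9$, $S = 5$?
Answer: $- \frac{159}{628} \approx -0.25318$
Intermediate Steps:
$c{\left(V,h \right)} = 23 - 31 h - 10 V$ ($c{\left(V,h \right)} = \left(- 31 h - 10 V\right) + 23 = 23 - 31 h - 10 V$)
$\frac{I{\left(-14 \right)} - -150}{c{\left(B{\left(S \right)},21 \right)}} = \frac{9 - -150}{23 - 651 - 0} = \frac{9 + 150}{23 - 651 + 0} = \frac{159}{-628} = 159 \left(- \frac{1}{628}\right) = - \frac{159}{628}$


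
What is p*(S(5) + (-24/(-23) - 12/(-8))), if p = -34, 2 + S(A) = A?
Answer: -4335/23 ≈ -188.48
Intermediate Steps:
S(A) = -2 + A
p*(S(5) + (-24/(-23) - 12/(-8))) = -34*((-2 + 5) + (-24/(-23) - 12/(-8))) = -34*(3 + (-24*(-1/23) - 12*(-1/8))) = -34*(3 + (24/23 + 3/2)) = -34*(3 + 117/46) = -34*255/46 = -4335/23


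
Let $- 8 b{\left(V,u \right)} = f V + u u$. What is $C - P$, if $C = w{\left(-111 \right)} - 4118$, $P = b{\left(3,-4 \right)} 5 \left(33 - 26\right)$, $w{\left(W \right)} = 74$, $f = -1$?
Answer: $- \frac{31897}{8} \approx -3987.1$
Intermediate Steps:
$b{\left(V,u \right)} = - \frac{u^{2}}{8} + \frac{V}{8}$ ($b{\left(V,u \right)} = - \frac{- V + u u}{8} = - \frac{- V + u^{2}}{8} = - \frac{u^{2} - V}{8} = - \frac{u^{2}}{8} + \frac{V}{8}$)
$P = - \frac{455}{8}$ ($P = \left(- \frac{\left(-4\right)^{2}}{8} + \frac{1}{8} \cdot 3\right) 5 \left(33 - 26\right) = \left(\left(- \frac{1}{8}\right) 16 + \frac{3}{8}\right) 5 \cdot 7 = \left(-2 + \frac{3}{8}\right) 5 \cdot 7 = \left(- \frac{13}{8}\right) 5 \cdot 7 = \left(- \frac{65}{8}\right) 7 = - \frac{455}{8} \approx -56.875$)
$C = -4044$ ($C = 74 - 4118 = -4044$)
$C - P = -4044 - - \frac{455}{8} = -4044 + \frac{455}{8} = - \frac{31897}{8}$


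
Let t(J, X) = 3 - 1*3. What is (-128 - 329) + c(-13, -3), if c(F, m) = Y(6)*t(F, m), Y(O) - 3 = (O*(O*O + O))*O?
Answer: -457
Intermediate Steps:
Y(O) = 3 + O²*(O + O²) (Y(O) = 3 + (O*(O*O + O))*O = 3 + (O*(O² + O))*O = 3 + (O*(O + O²))*O = 3 + O²*(O + O²))
t(J, X) = 0 (t(J, X) = 3 - 3 = 0)
c(F, m) = 0 (c(F, m) = (3 + 6³ + 6⁴)*0 = (3 + 216 + 1296)*0 = 1515*0 = 0)
(-128 - 329) + c(-13, -3) = (-128 - 329) + 0 = -457 + 0 = -457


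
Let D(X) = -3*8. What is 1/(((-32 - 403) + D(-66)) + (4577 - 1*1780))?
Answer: 1/2338 ≈ 0.00042772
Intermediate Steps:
D(X) = -24
1/(((-32 - 403) + D(-66)) + (4577 - 1*1780)) = 1/(((-32 - 403) - 24) + (4577 - 1*1780)) = 1/((-435 - 24) + (4577 - 1780)) = 1/(-459 + 2797) = 1/2338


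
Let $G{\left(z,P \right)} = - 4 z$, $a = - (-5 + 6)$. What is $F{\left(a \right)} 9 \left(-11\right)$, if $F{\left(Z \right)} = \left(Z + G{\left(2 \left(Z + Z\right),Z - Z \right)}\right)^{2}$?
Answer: $-22275$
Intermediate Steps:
$a = -1$ ($a = \left(-1\right) 1 = -1$)
$F{\left(Z \right)} = 225 Z^{2}$ ($F{\left(Z \right)} = \left(Z - 4 \cdot 2 \left(Z + Z\right)\right)^{2} = \left(Z - 4 \cdot 2 \cdot 2 Z\right)^{2} = \left(Z - 4 \cdot 4 Z\right)^{2} = \left(Z - 16 Z\right)^{2} = \left(- 15 Z\right)^{2} = 225 Z^{2}$)
$F{\left(a \right)} 9 \left(-11\right) = 225 \left(-1\right)^{2} \cdot 9 \left(-11\right) = 225 \cdot 1 \cdot 9 \left(-11\right) = 225 \cdot 9 \left(-11\right) = 2025 \left(-11\right) = -22275$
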